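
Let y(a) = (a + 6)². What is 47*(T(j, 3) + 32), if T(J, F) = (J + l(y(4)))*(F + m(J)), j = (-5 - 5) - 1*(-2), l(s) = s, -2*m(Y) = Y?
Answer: 31772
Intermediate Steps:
m(Y) = -Y/2
y(a) = (6 + a)²
j = -8 (j = -10 + 2 = -8)
T(J, F) = (100 + J)*(F - J/2) (T(J, F) = (J + (6 + 4)²)*(F - J/2) = (J + 10²)*(F - J/2) = (J + 100)*(F - J/2) = (100 + J)*(F - J/2))
47*(T(j, 3) + 32) = 47*((-50*(-8) + 100*3 - ½*(-8)² + 3*(-8)) + 32) = 47*((400 + 300 - ½*64 - 24) + 32) = 47*((400 + 300 - 32 - 24) + 32) = 47*(644 + 32) = 47*676 = 31772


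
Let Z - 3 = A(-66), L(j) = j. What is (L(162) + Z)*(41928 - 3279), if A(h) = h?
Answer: 3826251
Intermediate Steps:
Z = -63 (Z = 3 - 66 = -63)
(L(162) + Z)*(41928 - 3279) = (162 - 63)*(41928 - 3279) = 99*38649 = 3826251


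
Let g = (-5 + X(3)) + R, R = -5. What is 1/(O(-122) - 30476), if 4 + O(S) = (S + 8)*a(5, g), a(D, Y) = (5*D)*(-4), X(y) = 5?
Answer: -1/19080 ≈ -5.2411e-5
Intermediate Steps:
g = -5 (g = (-5 + 5) - 5 = 0 - 5 = -5)
a(D, Y) = -20*D
O(S) = -804 - 100*S (O(S) = -4 + (S + 8)*(-20*5) = -4 + (8 + S)*(-100) = -4 + (-800 - 100*S) = -804 - 100*S)
1/(O(-122) - 30476) = 1/((-804 - 100*(-122)) - 30476) = 1/((-804 + 12200) - 30476) = 1/(11396 - 30476) = 1/(-19080) = -1/19080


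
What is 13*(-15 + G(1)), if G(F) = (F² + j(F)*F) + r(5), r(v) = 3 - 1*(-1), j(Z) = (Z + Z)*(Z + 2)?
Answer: -52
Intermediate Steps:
j(Z) = 2*Z*(2 + Z) (j(Z) = (2*Z)*(2 + Z) = 2*Z*(2 + Z))
r(v) = 4 (r(v) = 3 + 1 = 4)
G(F) = 4 + F² + 2*F²*(2 + F) (G(F) = (F² + (2*F*(2 + F))*F) + 4 = (F² + 2*F²*(2 + F)) + 4 = 4 + F² + 2*F²*(2 + F))
13*(-15 + G(1)) = 13*(-15 + (4 + 2*1³ + 5*1²)) = 13*(-15 + (4 + 2*1 + 5*1)) = 13*(-15 + (4 + 2 + 5)) = 13*(-15 + 11) = 13*(-4) = -52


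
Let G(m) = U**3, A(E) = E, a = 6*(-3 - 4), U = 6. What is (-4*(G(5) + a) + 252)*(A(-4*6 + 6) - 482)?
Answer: 222000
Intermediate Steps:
a = -42 (a = 6*(-7) = -42)
G(m) = 216 (G(m) = 6**3 = 216)
(-4*(G(5) + a) + 252)*(A(-4*6 + 6) - 482) = (-4*(216 - 42) + 252)*((-4*6 + 6) - 482) = (-4*174 + 252)*((-24 + 6) - 482) = (-696 + 252)*(-18 - 482) = -444*(-500) = 222000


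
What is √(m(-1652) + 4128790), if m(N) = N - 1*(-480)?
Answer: √4127618 ≈ 2031.7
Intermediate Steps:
m(N) = 480 + N (m(N) = N + 480 = 480 + N)
√(m(-1652) + 4128790) = √((480 - 1652) + 4128790) = √(-1172 + 4128790) = √4127618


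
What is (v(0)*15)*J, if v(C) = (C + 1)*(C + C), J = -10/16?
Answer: 0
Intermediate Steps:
J = -5/8 (J = -10*1/16 = -5/8 ≈ -0.62500)
v(C) = 2*C*(1 + C) (v(C) = (1 + C)*(2*C) = 2*C*(1 + C))
(v(0)*15)*J = ((2*0*(1 + 0))*15)*(-5/8) = ((2*0*1)*15)*(-5/8) = (0*15)*(-5/8) = 0*(-5/8) = 0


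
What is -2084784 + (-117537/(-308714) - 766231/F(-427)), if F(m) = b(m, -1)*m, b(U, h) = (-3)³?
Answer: -1060046105543195/508451958 ≈ -2.0849e+6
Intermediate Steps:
b(U, h) = -27
F(m) = -27*m
-2084784 + (-117537/(-308714) - 766231/F(-427)) = -2084784 + (-117537/(-308714) - 766231/((-27*(-427)))) = -2084784 + (-117537*(-1/308714) - 766231/11529) = -2084784 + (16791/44102 - 766231*1/11529) = -2084784 + (16791/44102 - 766231/11529) = -2084784 - 33598736123/508451958 = -1060046105543195/508451958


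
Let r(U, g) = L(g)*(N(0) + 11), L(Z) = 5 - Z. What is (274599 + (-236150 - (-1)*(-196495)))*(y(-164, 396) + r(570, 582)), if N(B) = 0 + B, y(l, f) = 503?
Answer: 923620824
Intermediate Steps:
N(B) = B
r(U, g) = 55 - 11*g (r(U, g) = (5 - g)*(0 + 11) = (5 - g)*11 = 55 - 11*g)
(274599 + (-236150 - (-1)*(-196495)))*(y(-164, 396) + r(570, 582)) = (274599 + (-236150 - (-1)*(-196495)))*(503 + (55 - 11*582)) = (274599 + (-236150 - 1*196495))*(503 + (55 - 6402)) = (274599 + (-236150 - 196495))*(503 - 6347) = (274599 - 432645)*(-5844) = -158046*(-5844) = 923620824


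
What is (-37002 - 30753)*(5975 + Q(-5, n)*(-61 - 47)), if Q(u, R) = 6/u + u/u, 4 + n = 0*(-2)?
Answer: -406299633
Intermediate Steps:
n = -4 (n = -4 + 0*(-2) = -4 + 0 = -4)
Q(u, R) = 1 + 6/u (Q(u, R) = 6/u + 1 = 1 + 6/u)
(-37002 - 30753)*(5975 + Q(-5, n)*(-61 - 47)) = (-37002 - 30753)*(5975 + ((6 - 5)/(-5))*(-61 - 47)) = -67755*(5975 - 1/5*1*(-108)) = -67755*(5975 - 1/5*(-108)) = -67755*(5975 + 108/5) = -67755*29983/5 = -406299633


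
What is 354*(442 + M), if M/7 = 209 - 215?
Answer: 141600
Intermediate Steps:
M = -42 (M = 7*(209 - 215) = 7*(-6) = -42)
354*(442 + M) = 354*(442 - 42) = 354*400 = 141600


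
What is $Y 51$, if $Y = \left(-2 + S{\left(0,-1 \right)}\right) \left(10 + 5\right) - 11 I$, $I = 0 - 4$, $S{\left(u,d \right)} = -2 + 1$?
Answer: $-51$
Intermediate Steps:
$S{\left(u,d \right)} = -1$
$I = -4$
$Y = -1$ ($Y = \left(-2 - 1\right) \left(10 + 5\right) - -44 = \left(-3\right) 15 + 44 = -45 + 44 = -1$)
$Y 51 = \left(-1\right) 51 = -51$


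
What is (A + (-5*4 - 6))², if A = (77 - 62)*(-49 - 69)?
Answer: 3225616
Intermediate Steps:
A = -1770 (A = 15*(-118) = -1770)
(A + (-5*4 - 6))² = (-1770 + (-5*4 - 6))² = (-1770 + (-20 - 6))² = (-1770 - 26)² = (-1796)² = 3225616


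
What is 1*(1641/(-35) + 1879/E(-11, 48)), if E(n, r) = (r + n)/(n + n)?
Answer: -1507547/1295 ≈ -1164.1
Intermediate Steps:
E(n, r) = (n + r)/(2*n) (E(n, r) = (n + r)/((2*n)) = (n + r)*(1/(2*n)) = (n + r)/(2*n))
1*(1641/(-35) + 1879/E(-11, 48)) = 1*(1641/(-35) + 1879/(((1/2)*(-11 + 48)/(-11)))) = 1*(1641*(-1/35) + 1879/(((1/2)*(-1/11)*37))) = 1*(-1641/35 + 1879/(-37/22)) = 1*(-1641/35 + 1879*(-22/37)) = 1*(-1641/35 - 41338/37) = 1*(-1507547/1295) = -1507547/1295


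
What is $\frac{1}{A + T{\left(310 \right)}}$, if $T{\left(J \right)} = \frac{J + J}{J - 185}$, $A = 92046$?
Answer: $\frac{25}{2301274} \approx 1.0864 \cdot 10^{-5}$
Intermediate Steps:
$T{\left(J \right)} = \frac{2 J}{-185 + J}$
$\frac{1}{A + T{\left(310 \right)}} = \frac{1}{92046 + 2 \cdot 310 \frac{1}{-185 + 310}} = \frac{1}{92046 + 2 \cdot 310 \cdot \frac{1}{125}} = \frac{1}{92046 + \frac{124}{25}} = \frac{1}{\frac{2301274}{25}} = \frac{25}{2301274}$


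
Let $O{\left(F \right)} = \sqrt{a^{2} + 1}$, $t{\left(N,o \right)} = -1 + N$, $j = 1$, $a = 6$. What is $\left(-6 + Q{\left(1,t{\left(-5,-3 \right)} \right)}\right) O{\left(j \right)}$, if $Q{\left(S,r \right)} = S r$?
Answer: $- 12 \sqrt{37} \approx -72.993$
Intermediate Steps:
$O{\left(F \right)} = \sqrt{37}$ ($O{\left(F \right)} = \sqrt{6^{2} + 1} = \sqrt{36 + 1} = \sqrt{37}$)
$\left(-6 + Q{\left(1,t{\left(-5,-3 \right)} \right)}\right) O{\left(j \right)} = \left(-6 + 1 \left(-1 - 5\right)\right) \sqrt{37} = \left(-6 + 1 \left(-6\right)\right) \sqrt{37} = \left(-6 - 6\right) \sqrt{37} = - 12 \sqrt{37}$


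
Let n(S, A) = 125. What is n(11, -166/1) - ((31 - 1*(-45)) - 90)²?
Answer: -71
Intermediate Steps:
n(11, -166/1) - ((31 - 1*(-45)) - 90)² = 125 - ((31 - 1*(-45)) - 90)² = 125 - ((31 + 45) - 90)² = 125 - (76 - 90)² = 125 - 1*(-14)² = 125 - 1*196 = 125 - 196 = -71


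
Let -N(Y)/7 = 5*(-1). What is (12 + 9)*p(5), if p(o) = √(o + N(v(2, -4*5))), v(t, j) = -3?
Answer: 42*√10 ≈ 132.82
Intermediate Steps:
N(Y) = 35 (N(Y) = -35*(-1) = -7*(-5) = 35)
p(o) = √(35 + o) (p(o) = √(o + 35) = √(35 + o))
(12 + 9)*p(5) = (12 + 9)*√(35 + 5) = 21*√40 = 21*(2*√10) = 42*√10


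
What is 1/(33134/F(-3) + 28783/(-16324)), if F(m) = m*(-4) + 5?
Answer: 277508/540390105 ≈ 0.00051353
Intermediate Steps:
F(m) = 5 - 4*m (F(m) = -4*m + 5 = 5 - 4*m)
1/(33134/F(-3) + 28783/(-16324)) = 1/(33134/(5 - 4*(-3)) + 28783/(-16324)) = 1/(33134/(5 + 12) + 28783*(-1/16324)) = 1/(33134/17 - 28783/16324) = 1/(540390105/277508) = 277508/540390105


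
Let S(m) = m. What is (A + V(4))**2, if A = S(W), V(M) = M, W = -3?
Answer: 1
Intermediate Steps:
A = -3
(A + V(4))**2 = (-3 + 4)**2 = 1**2 = 1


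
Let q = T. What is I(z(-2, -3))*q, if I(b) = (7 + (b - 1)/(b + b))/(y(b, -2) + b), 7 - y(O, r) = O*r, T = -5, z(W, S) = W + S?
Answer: 19/4 ≈ 4.7500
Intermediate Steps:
z(W, S) = S + W
q = -5
y(O, r) = 7 - O*r
I(b) = (7 + (-1 + b)/(2*b))/(7 + 3*b) (I(b) = (7 + (b - 1)/(b + b))/((7 - 1*b*(-2)) + b) = (7 + (-1 + b)/((2*b)))/((7 + 2*b) + b) = (7 + (-1 + b)*(1/(2*b)))/(7 + 3*b) = (7 + (-1 + b)/(2*b))/(7 + 3*b))
I(z(-2, -3))*q = ((-1 + 15*(-3 - 2))/(2*(-3 - 2)*(7 + 3*(-3 - 2))))*(-5) = ((1/2)*(-1 + 15*(-5))/(-5*(7 + 3*(-5))))*(-5) = ((1/2)*(-1/5)*(-1 - 75)/(7 - 15))*(-5) = ((1/2)*(-1/5)*(-76)/(-8))*(-5) = ((1/2)*(-1/5)*(-1/8)*(-76))*(-5) = -19/20*(-5) = 19/4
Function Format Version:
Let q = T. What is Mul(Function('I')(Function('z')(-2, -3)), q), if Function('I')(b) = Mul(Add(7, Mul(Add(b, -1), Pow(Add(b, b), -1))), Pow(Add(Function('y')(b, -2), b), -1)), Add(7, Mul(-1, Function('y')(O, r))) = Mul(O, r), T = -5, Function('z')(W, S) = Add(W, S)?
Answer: Rational(19, 4) ≈ 4.7500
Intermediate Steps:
Function('z')(W, S) = Add(S, W)
q = -5
Function('y')(O, r) = Add(7, Mul(-1, O, r)) (Function('y')(O, r) = Add(7, Mul(-1, Mul(O, r))) = Add(7, Mul(-1, O, r)))
Function('I')(b) = Mul(Pow(Add(7, Mul(3, b)), -1), Add(7, Mul(Rational(1, 2), Pow(b, -1), Add(-1, b)))) (Function('I')(b) = Mul(Add(7, Mul(Add(b, -1), Pow(Add(b, b), -1))), Pow(Add(Add(7, Mul(-1, b, -2)), b), -1)) = Mul(Add(7, Mul(Add(-1, b), Pow(Mul(2, b), -1))), Pow(Add(Add(7, Mul(2, b)), b), -1)) = Mul(Add(7, Mul(Add(-1, b), Mul(Rational(1, 2), Pow(b, -1)))), Pow(Add(7, Mul(3, b)), -1)) = Mul(Add(7, Mul(Rational(1, 2), Pow(b, -1), Add(-1, b))), Pow(Add(7, Mul(3, b)), -1)) = Mul(Pow(Add(7, Mul(3, b)), -1), Add(7, Mul(Rational(1, 2), Pow(b, -1), Add(-1, b)))))
Mul(Function('I')(Function('z')(-2, -3)), q) = Mul(Mul(Rational(1, 2), Pow(Add(-3, -2), -1), Pow(Add(7, Mul(3, Add(-3, -2))), -1), Add(-1, Mul(15, Add(-3, -2)))), -5) = Mul(Mul(Rational(1, 2), Pow(-5, -1), Pow(Add(7, Mul(3, -5)), -1), Add(-1, Mul(15, -5))), -5) = Mul(Mul(Rational(1, 2), Rational(-1, 5), Pow(Add(7, -15), -1), Add(-1, -75)), -5) = Mul(Mul(Rational(1, 2), Rational(-1, 5), Pow(-8, -1), -76), -5) = Mul(Mul(Rational(1, 2), Rational(-1, 5), Rational(-1, 8), -76), -5) = Mul(Rational(-19, 20), -5) = Rational(19, 4)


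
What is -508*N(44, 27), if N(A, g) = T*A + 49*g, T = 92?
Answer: -2728468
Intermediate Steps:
N(A, g) = 49*g + 92*A (N(A, g) = 92*A + 49*g = 49*g + 92*A)
-508*N(44, 27) = -508*(49*27 + 92*44) = -508*(1323 + 4048) = -508*5371 = -2728468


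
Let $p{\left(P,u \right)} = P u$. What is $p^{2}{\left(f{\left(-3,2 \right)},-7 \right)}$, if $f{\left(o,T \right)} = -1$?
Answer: $49$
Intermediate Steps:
$p^{2}{\left(f{\left(-3,2 \right)},-7 \right)} = \left(\left(-1\right) \left(-7\right)\right)^{2} = 7^{2} = 49$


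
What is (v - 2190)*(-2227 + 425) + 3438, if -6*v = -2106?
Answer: 3317316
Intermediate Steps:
v = 351 (v = -⅙*(-2106) = 351)
(v - 2190)*(-2227 + 425) + 3438 = (351 - 2190)*(-2227 + 425) + 3438 = -1839*(-1802) + 3438 = 3313878 + 3438 = 3317316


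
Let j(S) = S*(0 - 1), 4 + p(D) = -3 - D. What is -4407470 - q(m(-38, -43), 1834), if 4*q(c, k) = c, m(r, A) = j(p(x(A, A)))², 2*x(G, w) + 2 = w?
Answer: -70520481/16 ≈ -4.4075e+6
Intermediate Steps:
x(G, w) = -1 + w/2
p(D) = -7 - D (p(D) = -4 + (-3 - D) = -7 - D)
j(S) = -S (j(S) = S*(-1) = -S)
m(r, A) = (6 + A/2)² (m(r, A) = (-(-7 - (-1 + A/2)))² = (-(-7 + (1 - A/2)))² = (-(-6 - A/2))² = (6 + A/2)²)
q(c, k) = c/4
-4407470 - q(m(-38, -43), 1834) = -4407470 - (12 - 43)²/4/4 = -4407470 - (¼)*(-31)²/4 = -4407470 - (¼)*961/4 = -4407470 - 961/(4*4) = -4407470 - 1*961/16 = -4407470 - 961/16 = -70520481/16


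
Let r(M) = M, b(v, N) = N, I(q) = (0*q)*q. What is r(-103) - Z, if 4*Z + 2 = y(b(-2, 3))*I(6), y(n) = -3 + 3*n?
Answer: -205/2 ≈ -102.50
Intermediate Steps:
I(q) = 0 (I(q) = 0*q = 0)
Z = -1/2 (Z = -1/2 + ((-3 + 3*3)*0)/4 = -1/2 + ((-3 + 9)*0)/4 = -1/2 + (6*0)/4 = -1/2 + (1/4)*0 = -1/2 + 0 = -1/2 ≈ -0.50000)
r(-103) - Z = -103 - 1*(-1/2) = -103 + 1/2 = -205/2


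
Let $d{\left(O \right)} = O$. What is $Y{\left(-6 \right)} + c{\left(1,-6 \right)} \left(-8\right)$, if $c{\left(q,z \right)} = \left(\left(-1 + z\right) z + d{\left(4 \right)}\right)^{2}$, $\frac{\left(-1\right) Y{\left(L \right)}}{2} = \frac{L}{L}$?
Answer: $-16930$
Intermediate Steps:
$Y{\left(L \right)} = -2$ ($Y{\left(L \right)} = - 2 \frac{L}{L} = \left(-2\right) 1 = -2$)
$c{\left(q,z \right)} = \left(4 + z \left(-1 + z\right)\right)^{2}$ ($c{\left(q,z \right)} = \left(\left(-1 + z\right) z + 4\right)^{2} = \left(z \left(-1 + z\right) + 4\right)^{2} = \left(4 + z \left(-1 + z\right)\right)^{2}$)
$Y{\left(-6 \right)} + c{\left(1,-6 \right)} \left(-8\right) = -2 + \left(4 + \left(-6\right)^{2} - -6\right)^{2} \left(-8\right) = -2 + \left(4 + 36 + 6\right)^{2} \left(-8\right) = -2 + 46^{2} \left(-8\right) = -2 + 2116 \left(-8\right) = -2 - 16928 = -16930$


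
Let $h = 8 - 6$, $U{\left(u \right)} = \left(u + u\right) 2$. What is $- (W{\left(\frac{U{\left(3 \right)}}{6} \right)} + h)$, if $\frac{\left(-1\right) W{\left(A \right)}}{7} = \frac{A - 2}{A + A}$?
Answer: $-2$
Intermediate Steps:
$U{\left(u \right)} = 4 u$ ($U{\left(u \right)} = 2 u 2 = 4 u$)
$W{\left(A \right)} = - \frac{7 \left(-2 + A\right)}{2 A}$ ($W{\left(A \right)} = - 7 \frac{A - 2}{A + A} = - 7 \frac{-2 + A}{2 A} = - \frac{7 \left(-2 + A\right)}{2 A}$)
$h = 2$
$- (W{\left(\frac{U{\left(3 \right)}}{6} \right)} + h) = - (\left(- \frac{7}{2} + \frac{7}{4 \cdot 3 \cdot \frac{1}{6}}\right) + 2) = - (\left(- \frac{7}{2} + \frac{7}{12 \cdot \frac{1}{6}}\right) + 2) = - (\left(- \frac{7}{2} + \frac{7}{2}\right) + 2) = - (0 + 2) = \left(-1\right) 2 = -2$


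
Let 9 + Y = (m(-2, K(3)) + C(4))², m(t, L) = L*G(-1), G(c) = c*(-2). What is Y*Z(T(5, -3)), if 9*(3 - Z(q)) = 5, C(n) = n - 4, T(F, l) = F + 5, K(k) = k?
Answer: 66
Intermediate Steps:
T(F, l) = 5 + F
C(n) = -4 + n
Z(q) = 22/9 (Z(q) = 3 - ⅑*5 = 3 - 5/9 = 22/9)
G(c) = -2*c
m(t, L) = 2*L (m(t, L) = L*(-2*(-1)) = L*2 = 2*L)
Y = 27 (Y = -9 + (2*3 + (-4 + 4))² = -9 + (6 + 0)² = -9 + 6² = -9 + 36 = 27)
Y*Z(T(5, -3)) = 27*(22/9) = 66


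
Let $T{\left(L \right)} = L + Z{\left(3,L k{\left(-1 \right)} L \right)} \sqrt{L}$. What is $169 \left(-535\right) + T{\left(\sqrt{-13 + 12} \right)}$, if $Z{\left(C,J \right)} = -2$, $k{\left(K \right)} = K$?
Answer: $-90415 + i - 2 \sqrt{i} \approx -90416.0 - 0.41421 i$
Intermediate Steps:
$T{\left(L \right)} = L - 2 \sqrt{L}$
$169 \left(-535\right) + T{\left(\sqrt{-13 + 12} \right)} = 169 \left(-535\right) + \left(\sqrt{-13 + 12} - 2 \sqrt{\sqrt{-13 + 12}}\right) = -90415 + \left(\sqrt{-1} - 2 \sqrt{\sqrt{-1}}\right) = -90415 - \left(- i + 2 \sqrt{i}\right) = -90415 + i - 2 \sqrt{i}$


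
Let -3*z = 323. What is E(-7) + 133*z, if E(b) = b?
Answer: -42980/3 ≈ -14327.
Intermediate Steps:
z = -323/3 (z = -⅓*323 = -323/3 ≈ -107.67)
E(-7) + 133*z = -7 + 133*(-323/3) = -7 - 42959/3 = -42980/3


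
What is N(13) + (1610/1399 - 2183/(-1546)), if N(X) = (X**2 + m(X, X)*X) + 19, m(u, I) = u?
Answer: 777681955/2162854 ≈ 359.56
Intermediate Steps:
N(X) = 19 + 2*X**2 (N(X) = (X**2 + X*X) + 19 = (X**2 + X**2) + 19 = 2*X**2 + 19 = 19 + 2*X**2)
N(13) + (1610/1399 - 2183/(-1546)) = (19 + 2*13**2) + (1610/1399 - 2183/(-1546)) = (19 + 2*169) + (1610*(1/1399) - 2183*(-1/1546)) = (19 + 338) + (1610/1399 + 2183/1546) = 357 + 5543077/2162854 = 777681955/2162854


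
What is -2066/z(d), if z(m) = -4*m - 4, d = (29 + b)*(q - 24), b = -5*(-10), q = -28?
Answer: -1033/8214 ≈ -0.12576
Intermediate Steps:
b = 50
d = -4108 (d = (29 + 50)*(-28 - 24) = 79*(-52) = -4108)
z(m) = -4 - 4*m
-2066/z(d) = -2066/(-4 - 4*(-4108)) = -2066/(-4 + 16432) = -2066/16428 = -2066*1/16428 = -1033/8214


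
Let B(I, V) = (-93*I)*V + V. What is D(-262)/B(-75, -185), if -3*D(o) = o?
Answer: -131/1935840 ≈ -6.7671e-5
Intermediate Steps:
B(I, V) = V - 93*I*V (B(I, V) = -93*I*V + V = V - 93*I*V)
D(o) = -o/3
D(-262)/B(-75, -185) = (-1/3*(-262))/((-185*(1 - 93*(-75)))) = 262/(3*((-185*(1 + 6975)))) = 262/(3*((-185*6976))) = (262/3)/(-1290560) = (262/3)*(-1/1290560) = -131/1935840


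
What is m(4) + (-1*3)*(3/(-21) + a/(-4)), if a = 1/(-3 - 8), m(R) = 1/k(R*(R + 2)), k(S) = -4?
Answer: 17/154 ≈ 0.11039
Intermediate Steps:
m(R) = -1/4 (m(R) = 1/(-4) = -1/4)
a = -1/11 (a = 1/(-11) = -1/11 ≈ -0.090909)
m(4) + (-1*3)*(3/(-21) + a/(-4)) = -1/4 + (-1*3)*(3/(-21) - 1/11/(-4)) = -1/4 - 3*(3*(-1/21) - 1/11*(-1/4)) = -1/4 - 3*(-1/7 + 1/44) = -1/4 - 3*(-37/308) = -1/4 + 111/308 = 17/154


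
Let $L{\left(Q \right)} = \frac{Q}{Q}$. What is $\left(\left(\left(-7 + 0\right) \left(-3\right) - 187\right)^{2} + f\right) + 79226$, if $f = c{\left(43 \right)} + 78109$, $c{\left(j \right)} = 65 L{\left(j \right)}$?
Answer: $184956$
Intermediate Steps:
$L{\left(Q \right)} = 1$
$c{\left(j \right)} = 65$ ($c{\left(j \right)} = 65 \cdot 1 = 65$)
$f = 78174$ ($f = 65 + 78109 = 78174$)
$\left(\left(\left(-7 + 0\right) \left(-3\right) - 187\right)^{2} + f\right) + 79226 = \left(\left(\left(-7 + 0\right) \left(-3\right) - 187\right)^{2} + 78174\right) + 79226 = \left(\left(\left(-7\right) \left(-3\right) - 187\right)^{2} + 78174\right) + 79226 = \left(\left(21 - 187\right)^{2} + 78174\right) + 79226 = \left(\left(-166\right)^{2} + 78174\right) + 79226 = \left(27556 + 78174\right) + 79226 = 105730 + 79226 = 184956$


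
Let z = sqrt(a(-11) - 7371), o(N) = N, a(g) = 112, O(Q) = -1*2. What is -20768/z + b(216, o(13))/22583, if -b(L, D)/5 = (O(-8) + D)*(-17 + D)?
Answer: 20/2053 + 20768*I*sqrt(7259)/7259 ≈ 0.0097418 + 243.76*I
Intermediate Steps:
O(Q) = -2
b(L, D) = -5*(-17 + D)*(-2 + D) (b(L, D) = -5*(-2 + D)*(-17 + D) = -5*(-17 + D)*(-2 + D))
z = I*sqrt(7259) (z = sqrt(112 - 7371) = sqrt(-7259) = I*sqrt(7259) ≈ 85.2*I)
-20768/z + b(216, o(13))/22583 = -20768*(-I*sqrt(7259)/7259) + (-170 - 5*13**2 + 95*13)/22583 = -(-20768)*I*sqrt(7259)/7259 + (-170 - 5*169 + 1235)*(1/22583) = 20768*I*sqrt(7259)/7259 + (-170 - 845 + 1235)*(1/22583) = 20768*I*sqrt(7259)/7259 + 220*(1/22583) = 20768*I*sqrt(7259)/7259 + 20/2053 = 20/2053 + 20768*I*sqrt(7259)/7259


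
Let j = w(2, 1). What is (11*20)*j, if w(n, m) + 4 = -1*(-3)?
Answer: -220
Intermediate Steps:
w(n, m) = -1 (w(n, m) = -4 - 1*(-3) = -4 + 3 = -1)
j = -1
(11*20)*j = (11*20)*(-1) = 220*(-1) = -220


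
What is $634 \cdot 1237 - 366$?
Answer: $783892$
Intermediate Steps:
$634 \cdot 1237 - 366 = 784258 - 366 = 783892$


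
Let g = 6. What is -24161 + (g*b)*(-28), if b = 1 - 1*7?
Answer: -23153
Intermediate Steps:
b = -6 (b = 1 - 7 = -6)
-24161 + (g*b)*(-28) = -24161 + (6*(-6))*(-28) = -24161 - 36*(-28) = -24161 + 1008 = -23153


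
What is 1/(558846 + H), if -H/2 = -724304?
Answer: 1/2007454 ≈ 4.9814e-7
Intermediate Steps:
H = 1448608 (H = -2*(-724304) = 1448608)
1/(558846 + H) = 1/(558846 + 1448608) = 1/2007454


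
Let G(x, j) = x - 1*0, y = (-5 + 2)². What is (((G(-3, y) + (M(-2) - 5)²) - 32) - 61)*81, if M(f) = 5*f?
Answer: 10449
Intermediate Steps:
y = 9 (y = (-3)² = 9)
G(x, j) = x (G(x, j) = x + 0 = x)
(((G(-3, y) + (M(-2) - 5)²) - 32) - 61)*81 = (((-3 + (5*(-2) - 5)²) - 32) - 61)*81 = (((-3 + (-10 - 5)²) - 32) - 61)*81 = (((-3 + (-15)²) - 32) - 61)*81 = (((-3 + 225) - 32) - 61)*81 = ((222 - 32) - 61)*81 = (190 - 61)*81 = 129*81 = 10449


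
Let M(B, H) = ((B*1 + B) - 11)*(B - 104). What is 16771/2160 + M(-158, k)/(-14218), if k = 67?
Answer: 26697119/15355440 ≈ 1.7386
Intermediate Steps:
M(B, H) = (-104 + B)*(-11 + 2*B) (M(B, H) = ((B + B) - 11)*(-104 + B) = (2*B - 11)*(-104 + B) = (-11 + 2*B)*(-104 + B) = (-104 + B)*(-11 + 2*B))
16771/2160 + M(-158, k)/(-14218) = 16771/2160 + (1144 - 219*(-158) + 2*(-158)²)/(-14218) = 16771*(1/2160) + (1144 + 34602 + 2*24964)*(-1/14218) = 16771/2160 + (1144 + 34602 + 49928)*(-1/14218) = 16771/2160 + 85674*(-1/14218) = 16771/2160 - 42837/7109 = 26697119/15355440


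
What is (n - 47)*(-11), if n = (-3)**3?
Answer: 814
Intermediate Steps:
n = -27
(n - 47)*(-11) = (-27 - 47)*(-11) = -74*(-11) = 814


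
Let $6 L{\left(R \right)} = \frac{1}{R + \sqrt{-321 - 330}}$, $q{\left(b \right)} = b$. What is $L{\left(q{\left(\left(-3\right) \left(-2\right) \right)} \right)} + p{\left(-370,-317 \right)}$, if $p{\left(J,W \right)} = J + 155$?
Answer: $\frac{- 1290 \sqrt{651} + 7739 i}{6 \left(\sqrt{651} - 6 i\right)} \approx -215.0 - 0.0061899 i$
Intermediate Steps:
$p{\left(J,W \right)} = 155 + J$
$L{\left(R \right)} = \frac{1}{6 \left(R + i \sqrt{651}\right)}$ ($L{\left(R \right)} = \frac{1}{6 \left(R + \sqrt{-321 - 330}\right)} = \frac{1}{6 \left(R + \sqrt{-651}\right)} = \frac{1}{6 \left(R + i \sqrt{651}\right)}$)
$L{\left(q{\left(\left(-3\right) \left(-2\right) \right)} \right)} + p{\left(-370,-317 \right)} = \frac{1}{6 \left(\left(-3\right) \left(-2\right) + i \sqrt{651}\right)} + \left(155 - 370\right) = \frac{1}{6 \left(6 + i \sqrt{651}\right)} - 215 = -215 + \frac{1}{6 \left(6 + i \sqrt{651}\right)}$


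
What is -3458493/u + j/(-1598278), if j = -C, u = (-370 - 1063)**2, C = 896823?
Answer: -3686017109607/3282046291942 ≈ -1.1231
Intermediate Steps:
u = 2053489 (u = (-1433)**2 = 2053489)
j = -896823 (j = -1*896823 = -896823)
-3458493/u + j/(-1598278) = -3458493/2053489 - 896823/(-1598278) = -3458493*1/2053489 - 896823*(-1/1598278) = -3458493/2053489 + 896823/1598278 = -3686017109607/3282046291942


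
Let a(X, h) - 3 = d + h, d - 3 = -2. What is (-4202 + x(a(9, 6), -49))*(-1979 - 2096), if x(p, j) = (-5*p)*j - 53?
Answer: 7355375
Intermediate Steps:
d = 1 (d = 3 - 2 = 1)
a(X, h) = 4 + h (a(X, h) = 3 + (1 + h) = 4 + h)
x(p, j) = -53 - 5*j*p (x(p, j) = -5*j*p - 53 = -53 - 5*j*p)
(-4202 + x(a(9, 6), -49))*(-1979 - 2096) = (-4202 + (-53 - 5*(-49)*(4 + 6)))*(-1979 - 2096) = (-4202 + (-53 - 5*(-49)*10))*(-4075) = (-4202 + (-53 + 2450))*(-4075) = (-4202 + 2397)*(-4075) = -1805*(-4075) = 7355375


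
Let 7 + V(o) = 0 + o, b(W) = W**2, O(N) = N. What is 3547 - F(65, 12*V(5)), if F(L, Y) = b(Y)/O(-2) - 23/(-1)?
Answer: 3812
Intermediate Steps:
V(o) = -7 + o (V(o) = -7 + (0 + o) = -7 + o)
F(L, Y) = 23 - Y**2/2 (F(L, Y) = Y**2/(-2) - 23/(-1) = Y**2*(-1/2) - 23*(-1) = -Y**2/2 + 23 = 23 - Y**2/2)
3547 - F(65, 12*V(5)) = 3547 - (23 - 144*(-7 + 5)**2/2) = 3547 - (23 - (12*(-2))**2/2) = 3547 - (23 - 1/2*(-24)**2) = 3547 - (23 - 1/2*576) = 3547 - (23 - 288) = 3547 - 1*(-265) = 3547 + 265 = 3812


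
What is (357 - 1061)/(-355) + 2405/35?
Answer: 175683/2485 ≈ 70.697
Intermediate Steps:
(357 - 1061)/(-355) + 2405/35 = -704*(-1/355) + 2405*(1/35) = 704/355 + 481/7 = 175683/2485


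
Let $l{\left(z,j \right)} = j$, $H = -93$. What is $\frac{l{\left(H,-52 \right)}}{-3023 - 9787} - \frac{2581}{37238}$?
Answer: $- \frac{15563117}{238509390} \approx -0.065252$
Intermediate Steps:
$\frac{l{\left(H,-52 \right)}}{-3023 - 9787} - \frac{2581}{37238} = - \frac{52}{-3023 - 9787} - \frac{2581}{37238} = - \frac{52}{-12810} - \frac{2581}{37238} = \left(-52\right) \left(- \frac{1}{12810}\right) - \frac{2581}{37238} = \frac{26}{6405} - \frac{2581}{37238} = - \frac{15563117}{238509390}$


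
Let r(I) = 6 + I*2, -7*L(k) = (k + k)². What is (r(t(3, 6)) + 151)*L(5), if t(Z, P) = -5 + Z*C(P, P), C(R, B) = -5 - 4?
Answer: -9300/7 ≈ -1328.6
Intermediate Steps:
C(R, B) = -9
L(k) = -4*k²/7 (L(k) = -(k + k)²/7 = -4*k²/7)
t(Z, P) = -5 - 9*Z (t(Z, P) = -5 + Z*(-9) = -5 - 9*Z)
r(I) = 6 + 2*I
(r(t(3, 6)) + 151)*L(5) = ((6 + 2*(-5 - 9*3)) + 151)*(-4/7*5²) = ((6 + 2*(-5 - 27)) + 151)*(-4/7*25) = ((6 + 2*(-32)) + 151)*(-100/7) = ((6 - 64) + 151)*(-100/7) = (-58 + 151)*(-100/7) = 93*(-100/7) = -9300/7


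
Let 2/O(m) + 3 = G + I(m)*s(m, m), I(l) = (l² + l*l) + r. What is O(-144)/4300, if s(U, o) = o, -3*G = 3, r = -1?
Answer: -1/12839430200 ≈ -7.7885e-11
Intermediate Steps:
G = -1 (G = -⅓*3 = -1)
I(l) = -1 + 2*l² (I(l) = (l² + l*l) - 1 = (l² + l²) - 1 = 2*l² - 1 = -1 + 2*l²)
O(m) = 2/(-4 + m*(-1 + 2*m²)) (O(m) = 2/(-3 + (-1 + (-1 + 2*m²)*m)) = 2/(-3 + (-1 + m*(-1 + 2*m²))) = 2/(-4 + m*(-1 + 2*m²)))
O(-144)/4300 = (2/(-4 - 1*(-144) + 2*(-144)³))/4300 = (2/(-4 + 144 + 2*(-2985984)))*(1/4300) = (2/(-4 + 144 - 5971968))*(1/4300) = (2/(-5971828))*(1/4300) = (2*(-1/5971828))*(1/4300) = -1/2985914*1/4300 = -1/12839430200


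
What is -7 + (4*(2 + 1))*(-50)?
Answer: -607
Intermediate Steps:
-7 + (4*(2 + 1))*(-50) = -7 + (4*3)*(-50) = -7 + 12*(-50) = -7 - 600 = -607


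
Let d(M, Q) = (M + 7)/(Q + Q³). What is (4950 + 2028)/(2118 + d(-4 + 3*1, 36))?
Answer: 54302796/16482277 ≈ 3.2946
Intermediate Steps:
d(M, Q) = (7 + M)/(Q + Q³)
(4950 + 2028)/(2118 + d(-4 + 3*1, 36)) = (4950 + 2028)/(2118 + (7 + (-4 + 3*1))/(36 + 36³)) = 6978/(2118 + (7 + (-4 + 3))/(36 + 46656)) = 6978/(2118 + (7 - 1)/46692) = 6978/(2118 + (1/46692)*6) = 6978/(2118 + 1/7782) = 6978/(16482277/7782) = 6978*(7782/16482277) = 54302796/16482277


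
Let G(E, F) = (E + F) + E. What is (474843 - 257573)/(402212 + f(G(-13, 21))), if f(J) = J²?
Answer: 217270/402237 ≈ 0.54015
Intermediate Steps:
G(E, F) = F + 2*E
(474843 - 257573)/(402212 + f(G(-13, 21))) = (474843 - 257573)/(402212 + (21 + 2*(-13))²) = 217270/(402212 + (21 - 26)²) = 217270/(402212 + (-5)²) = 217270/(402212 + 25) = 217270/402237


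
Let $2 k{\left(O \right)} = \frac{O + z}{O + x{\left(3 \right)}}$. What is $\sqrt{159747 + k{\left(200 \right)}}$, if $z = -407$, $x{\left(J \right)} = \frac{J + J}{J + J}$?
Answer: $\frac{\sqrt{2868407886}}{134} \approx 399.68$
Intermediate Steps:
$x{\left(J \right)} = 1$ ($x{\left(J \right)} = \frac{2 J}{2 J} = 2 J \frac{1}{2 J} = 1$)
$k{\left(O \right)} = \frac{-407 + O}{2 \left(1 + O\right)}$ ($k{\left(O \right)} = \frac{\left(O - 407\right) \frac{1}{O + 1}}{2} = \frac{\left(-407 + O\right) \frac{1}{1 + O}}{2} = \frac{\frac{1}{1 + O} \left(-407 + O\right)}{2} = \frac{-407 + O}{2 \left(1 + O\right)}$)
$\sqrt{159747 + k{\left(200 \right)}} = \sqrt{159747 + \frac{-407 + 200}{2 \left(1 + 200\right)}} = \sqrt{159747 + \frac{1}{2} \cdot \frac{1}{201} \left(-207\right)} = \sqrt{159747 - \frac{69}{134}} = \sqrt{\frac{21406029}{134}} = \frac{\sqrt{2868407886}}{134}$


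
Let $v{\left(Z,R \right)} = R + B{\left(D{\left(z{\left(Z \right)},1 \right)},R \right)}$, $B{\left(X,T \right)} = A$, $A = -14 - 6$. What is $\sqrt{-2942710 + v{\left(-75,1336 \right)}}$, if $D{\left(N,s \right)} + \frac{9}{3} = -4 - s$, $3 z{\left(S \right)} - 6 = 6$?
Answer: $i \sqrt{2941394} \approx 1715.0 i$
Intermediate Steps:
$z{\left(S \right)} = 4$ ($z{\left(S \right)} = 2 + \frac{1}{3} \cdot 6 = 2 + 2 = 4$)
$A = -20$ ($A = -14 - 6 = -20$)
$D{\left(N,s \right)} = -7 - s$ ($D{\left(N,s \right)} = -3 - \left(4 + s\right) = -7 - s$)
$B{\left(X,T \right)} = -20$
$v{\left(Z,R \right)} = -20 + R$ ($v{\left(Z,R \right)} = R - 20 = -20 + R$)
$\sqrt{-2942710 + v{\left(-75,1336 \right)}} = \sqrt{-2942710 + \left(-20 + 1336\right)} = \sqrt{-2942710 + 1316} = \sqrt{-2941394} = i \sqrt{2941394}$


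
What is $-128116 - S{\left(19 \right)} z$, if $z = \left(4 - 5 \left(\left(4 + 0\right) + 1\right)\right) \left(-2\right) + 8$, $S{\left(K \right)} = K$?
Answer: $-129066$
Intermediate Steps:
$z = 50$ ($z = \left(4 - 5 \left(4 + 1\right)\right) \left(-2\right) + 8 = \left(4 - 25\right) \left(-2\right) + 8 = \left(-21\right) \left(-2\right) + 8 = 42 + 8 = 50$)
$-128116 - S{\left(19 \right)} z = -128116 - 19 \cdot 50 = -128116 - 950 = -129066$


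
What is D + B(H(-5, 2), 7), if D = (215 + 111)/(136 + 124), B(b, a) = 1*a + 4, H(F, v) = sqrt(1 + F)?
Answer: 1593/130 ≈ 12.254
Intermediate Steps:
B(b, a) = 4 + a (B(b, a) = a + 4 = 4 + a)
D = 163/130 (D = 326/260 = 326*(1/260) = 163/130 ≈ 1.2538)
D + B(H(-5, 2), 7) = 163/130 + (4 + 7) = 163/130 + 11 = 1593/130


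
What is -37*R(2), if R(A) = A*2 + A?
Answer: -222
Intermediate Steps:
R(A) = 3*A (R(A) = 2*A + A = 3*A)
-37*R(2) = -111*2 = -37*6 = -222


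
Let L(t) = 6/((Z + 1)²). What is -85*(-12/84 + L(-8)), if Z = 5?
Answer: -85/42 ≈ -2.0238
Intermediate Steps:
L(t) = ⅙ (L(t) = 6/((5 + 1)²) = 6/(6²) = 6/36 = 6*(1/36) = ⅙)
-85*(-12/84 + L(-8)) = -85*(-12/84 + ⅙) = -85*(-12*1/84 + ⅙) = -85*(-⅐ + ⅙) = -85*1/42 = -85/42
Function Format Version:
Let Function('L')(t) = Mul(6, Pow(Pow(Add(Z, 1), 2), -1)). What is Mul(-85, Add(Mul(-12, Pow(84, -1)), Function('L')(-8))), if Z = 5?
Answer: Rational(-85, 42) ≈ -2.0238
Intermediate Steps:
Function('L')(t) = Rational(1, 6) (Function('L')(t) = Mul(6, Pow(Pow(Add(5, 1), 2), -1)) = Mul(6, Pow(Pow(6, 2), -1)) = Mul(6, Pow(36, -1)) = Mul(6, Rational(1, 36)) = Rational(1, 6))
Mul(-85, Add(Mul(-12, Pow(84, -1)), Function('L')(-8))) = Mul(-85, Add(Mul(-12, Pow(84, -1)), Rational(1, 6))) = Mul(-85, Add(Mul(-12, Rational(1, 84)), Rational(1, 6))) = Mul(-85, Add(Rational(-1, 7), Rational(1, 6))) = Mul(-85, Rational(1, 42)) = Rational(-85, 42)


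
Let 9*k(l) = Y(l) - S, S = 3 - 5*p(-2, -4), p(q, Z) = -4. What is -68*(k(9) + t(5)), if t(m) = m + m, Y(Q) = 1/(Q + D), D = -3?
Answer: -13702/27 ≈ -507.48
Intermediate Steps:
Y(Q) = 1/(-3 + Q) (Y(Q) = 1/(Q - 3) = 1/(-3 + Q))
t(m) = 2*m
S = 23 (S = 3 - 5*(-4) = 3 + 20 = 23)
k(l) = -23/9 + 1/(9*(-3 + l)) (k(l) = (1/(-3 + l) - 1*23)/9 = (1/(-3 + l) - 23)/9 = (-23 + 1/(-3 + l))/9 = -23/9 + 1/(9*(-3 + l)))
-68*(k(9) + t(5)) = -68*((70 - 23*9)/(9*(-3 + 9)) + 2*5) = -68*((⅑)*(70 - 207)/6 + 10) = -68*((⅑)*(⅙)*(-137) + 10) = -68*(-137/54 + 10) = -68*403/54 = -13702/27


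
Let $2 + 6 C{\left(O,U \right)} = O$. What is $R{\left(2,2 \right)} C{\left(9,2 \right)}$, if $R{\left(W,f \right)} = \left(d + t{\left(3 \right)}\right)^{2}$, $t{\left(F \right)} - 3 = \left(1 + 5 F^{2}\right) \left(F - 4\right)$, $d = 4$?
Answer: $\frac{3549}{2} \approx 1774.5$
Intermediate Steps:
$t{\left(F \right)} = 3 + \left(1 + 5 F^{2}\right) \left(-4 + F\right)$ ($t{\left(F \right)} = 3 + \left(1 + 5 F^{2}\right) \left(F - 4\right) = 3 + \left(1 + 5 F^{2}\right) \left(-4 + F\right)$)
$C{\left(O,U \right)} = - \frac{1}{3} + \frac{O}{6}$
$R{\left(W,f \right)} = 1521$ ($R{\left(W,f \right)} = \left(4 + \left(-1 + 3 - 20 \cdot 3^{2} + 5 \cdot 3^{3}\right)\right)^{2} = \left(4 + \left(-1 + 3 - 180 + 5 \cdot 27\right)\right)^{2} = \left(4 + \left(-1 + 3 - 180 + 135\right)\right)^{2} = \left(4 - 43\right)^{2} = \left(-39\right)^{2} = 1521$)
$R{\left(2,2 \right)} C{\left(9,2 \right)} = 1521 \left(- \frac{1}{3} + \frac{1}{6} \cdot 9\right) = 1521 \left(- \frac{1}{3} + \frac{3}{2}\right) = 1521 \cdot \frac{7}{6} = \frac{3549}{2}$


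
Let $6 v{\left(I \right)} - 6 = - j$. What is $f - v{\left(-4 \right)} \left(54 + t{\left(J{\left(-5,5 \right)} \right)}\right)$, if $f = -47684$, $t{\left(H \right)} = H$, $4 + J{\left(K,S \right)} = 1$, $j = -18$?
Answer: $-47888$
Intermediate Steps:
$J{\left(K,S \right)} = -3$ ($J{\left(K,S \right)} = -4 + 1 = -3$)
$v{\left(I \right)} = 4$ ($v{\left(I \right)} = 1 + \frac{\left(-1\right) \left(-18\right)}{6} = 1 + \frac{1}{6} \cdot 18 = 1 + 3 = 4$)
$f - v{\left(-4 \right)} \left(54 + t{\left(J{\left(-5,5 \right)} \right)}\right) = -47684 - 4 \left(54 - 3\right) = -47684 - 4 \cdot 51 = -47684 - 204 = -47888$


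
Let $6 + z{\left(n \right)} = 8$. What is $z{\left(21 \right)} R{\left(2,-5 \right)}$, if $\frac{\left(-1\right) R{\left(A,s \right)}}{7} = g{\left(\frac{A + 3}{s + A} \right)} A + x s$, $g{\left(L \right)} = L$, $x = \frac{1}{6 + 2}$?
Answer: $\frac{665}{12} \approx 55.417$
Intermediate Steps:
$x = \frac{1}{8} \approx 0.125$
$z{\left(n \right)} = 2$ ($z{\left(n \right)} = -6 + 8 = 2$)
$R{\left(A,s \right)} = - \frac{7 s}{8} - \frac{7 A \left(3 + A\right)}{A + s}$ ($R{\left(A,s \right)} = - 7 \left(\frac{A + 3}{s + A} A + \frac{s}{8}\right) = - 7 \left(\frac{3 + A}{A + s} A + \frac{s}{8}\right) = - 7 \left(\frac{A \left(3 + A\right)}{A + s} + \frac{s}{8}\right) = - 7 \left(\frac{s}{8} + \frac{A \left(3 + A\right)}{A + s}\right) = - \frac{7 s}{8} - \frac{7 A \left(3 + A\right)}{A + s}$)
$z{\left(21 \right)} R{\left(2,-5 \right)} = 2 \frac{\left(-7\right) 2 \left(3 + 2\right) - - \frac{35 \left(2 - 5\right)}{8}}{2 - 5} = 2 \frac{\left(-7\right) 2 \cdot 5 - \left(- \frac{35}{8}\right) \left(-3\right)}{-3} = 2 \left(- \frac{-70 - \frac{105}{8}}{3}\right) = 2 \left(\left(- \frac{1}{3}\right) \left(- \frac{665}{8}\right)\right) = 2 \cdot \frac{665}{24} = \frac{665}{12}$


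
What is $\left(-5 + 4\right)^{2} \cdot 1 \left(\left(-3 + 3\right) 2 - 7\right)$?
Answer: $-7$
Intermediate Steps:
$\left(-5 + 4\right)^{2} \cdot 1 \left(\left(-3 + 3\right) 2 - 7\right) = \left(-1\right)^{2} \cdot 1 \left(0 \cdot 2 - 7\right) = 1 \cdot 1 \left(0 - 7\right) = 1 \cdot 1 \left(-7\right) = 1 \left(-7\right) = -7$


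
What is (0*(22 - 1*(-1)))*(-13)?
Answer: 0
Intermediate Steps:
(0*(22 - 1*(-1)))*(-13) = (0*(22 + 1))*(-13) = (0*23)*(-13) = 0*(-13) = 0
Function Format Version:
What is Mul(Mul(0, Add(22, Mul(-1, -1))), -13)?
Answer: 0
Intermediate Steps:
Mul(Mul(0, Add(22, Mul(-1, -1))), -13) = Mul(Mul(0, Add(22, 1)), -13) = Mul(Mul(0, 23), -13) = Mul(0, -13) = 0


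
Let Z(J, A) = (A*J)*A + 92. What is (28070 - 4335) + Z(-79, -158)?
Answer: -1948329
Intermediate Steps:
Z(J, A) = 92 + J*A**2 (Z(J, A) = J*A**2 + 92 = 92 + J*A**2)
(28070 - 4335) + Z(-79, -158) = (28070 - 4335) + (92 - 79*(-158)**2) = 23735 + (92 - 79*24964) = 23735 + (92 - 1972156) = 23735 - 1972064 = -1948329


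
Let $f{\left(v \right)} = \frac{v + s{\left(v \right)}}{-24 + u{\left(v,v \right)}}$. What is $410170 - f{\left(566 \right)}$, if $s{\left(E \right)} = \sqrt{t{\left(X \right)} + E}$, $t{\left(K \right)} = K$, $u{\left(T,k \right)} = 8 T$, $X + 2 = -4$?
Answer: $\frac{923702557}{2252} - \frac{\sqrt{35}}{1126} \approx 4.1017 \cdot 10^{5}$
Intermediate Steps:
$X = -6$ ($X = -2 - 4 = -6$)
$s{\left(E \right)} = \sqrt{-6 + E}$
$f{\left(v \right)} = \frac{v + \sqrt{-6 + v}}{-24 + 8 v}$
$410170 - f{\left(566 \right)} = 410170 - \frac{566 + \sqrt{-6 + 566}}{8 \left(-3 + 566\right)} = 410170 - \frac{566 + \sqrt{560}}{8 \cdot 563} = 410170 - \frac{1}{8} \cdot \frac{1}{563} \left(566 + 4 \sqrt{35}\right) = 410170 - \left(\frac{283}{2252} + \frac{\sqrt{35}}{1126}\right) = \frac{923702557}{2252} - \frac{\sqrt{35}}{1126}$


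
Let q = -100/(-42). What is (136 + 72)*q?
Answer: 10400/21 ≈ 495.24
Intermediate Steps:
q = 50/21 (q = -100*(-1/42) = 50/21 ≈ 2.3810)
(136 + 72)*q = (136 + 72)*(50/21) = 208*(50/21) = 10400/21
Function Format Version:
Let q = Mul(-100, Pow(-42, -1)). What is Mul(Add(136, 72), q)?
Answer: Rational(10400, 21) ≈ 495.24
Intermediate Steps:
q = Rational(50, 21) (q = Mul(-100, Rational(-1, 42)) = Rational(50, 21) ≈ 2.3810)
Mul(Add(136, 72), q) = Mul(Add(136, 72), Rational(50, 21)) = Mul(208, Rational(50, 21)) = Rational(10400, 21)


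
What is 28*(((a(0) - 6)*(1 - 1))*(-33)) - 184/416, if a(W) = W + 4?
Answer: -23/52 ≈ -0.44231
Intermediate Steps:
a(W) = 4 + W
28*(((a(0) - 6)*(1 - 1))*(-33)) - 184/416 = 28*((((4 + 0) - 6)*(1 - 1))*(-33)) - 184/416 = 28*(((4 - 6)*0)*(-33)) - 184*1/416 = 28*(-2*0*(-33)) - 23/52 = 28*(0*(-33)) - 23/52 = 28*0 - 23/52 = 0 - 23/52 = -23/52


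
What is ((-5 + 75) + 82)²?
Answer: 23104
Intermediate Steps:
((-5 + 75) + 82)² = (70 + 82)² = 152² = 23104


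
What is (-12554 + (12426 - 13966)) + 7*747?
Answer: -8865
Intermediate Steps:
(-12554 + (12426 - 13966)) + 7*747 = (-12554 - 1540) + 5229 = -14094 + 5229 = -8865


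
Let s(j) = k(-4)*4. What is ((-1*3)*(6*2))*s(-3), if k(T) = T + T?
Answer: 1152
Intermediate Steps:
k(T) = 2*T
s(j) = -32 (s(j) = (2*(-4))*4 = -8*4 = -32)
((-1*3)*(6*2))*s(-3) = ((-1*3)*(6*2))*(-32) = -3*12*(-32) = -36*(-32) = 1152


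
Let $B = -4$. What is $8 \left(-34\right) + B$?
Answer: $-276$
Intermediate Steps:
$8 \left(-34\right) + B = 8 \left(-34\right) - 4 = -272 - 4 = -276$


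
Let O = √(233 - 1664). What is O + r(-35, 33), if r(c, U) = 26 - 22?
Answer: 4 + 3*I*√159 ≈ 4.0 + 37.829*I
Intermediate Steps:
r(c, U) = 4
O = 3*I*√159 (O = √(-1431) = 3*I*√159 ≈ 37.829*I)
O + r(-35, 33) = 3*I*√159 + 4 = 4 + 3*I*√159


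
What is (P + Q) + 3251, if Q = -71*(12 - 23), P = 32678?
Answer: 36710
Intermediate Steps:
Q = 781 (Q = -71*(-11) = 781)
(P + Q) + 3251 = (32678 + 781) + 3251 = 33459 + 3251 = 36710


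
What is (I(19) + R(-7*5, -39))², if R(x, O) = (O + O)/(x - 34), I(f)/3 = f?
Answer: 1787569/529 ≈ 3379.1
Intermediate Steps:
I(f) = 3*f
R(x, O) = 2*O/(-34 + x) (R(x, O) = (2*O)/(-34 + x) = 2*O/(-34 + x))
(I(19) + R(-7*5, -39))² = (3*19 + 2*(-39)/(-34 - 7*5))² = (57 + 2*(-39)/(-34 - 35))² = (57 + 2*(-39)/(-69))² = (57 + 2*(-39)*(-1/69))² = (57 + 26/23)² = (1337/23)² = 1787569/529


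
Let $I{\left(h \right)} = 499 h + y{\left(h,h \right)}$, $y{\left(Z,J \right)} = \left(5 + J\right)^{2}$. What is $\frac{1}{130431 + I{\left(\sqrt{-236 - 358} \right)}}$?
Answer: $- \frac{i}{- 129862 i + 1527 \sqrt{66}} \approx 7.6308 \cdot 10^{-6} - 7.2896 \cdot 10^{-7} i$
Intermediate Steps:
$I{\left(h \right)} = \left(5 + h\right)^{2} + 499 h$ ($I{\left(h \right)} = 499 h + \left(5 + h\right)^{2} = \left(5 + h\right)^{2} + 499 h$)
$\frac{1}{130431 + I{\left(\sqrt{-236 - 358} \right)}} = \frac{1}{130431 + \left(\left(5 + \sqrt{-236 - 358}\right)^{2} + 499 \sqrt{-236 - 358}\right)} = \frac{1}{130431 + \left(\left(5 + \sqrt{-594}\right)^{2} + 499 \sqrt{-594}\right)} = \frac{1}{130431 + \left(\left(5 + 3 i \sqrt{66}\right)^{2} + 499 \cdot 3 i \sqrt{66}\right)} = \frac{1}{130431 + \left(\left(5 + 3 i \sqrt{66}\right)^{2} + 1497 i \sqrt{66}\right)} = \frac{1}{130431 + \left(5 + 3 i \sqrt{66}\right)^{2} + 1497 i \sqrt{66}}$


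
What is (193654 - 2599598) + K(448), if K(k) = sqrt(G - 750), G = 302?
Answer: -2405944 + 8*I*sqrt(7) ≈ -2.4059e+6 + 21.166*I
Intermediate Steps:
K(k) = 8*I*sqrt(7) (K(k) = sqrt(302 - 750) = sqrt(-448) = 8*I*sqrt(7))
(193654 - 2599598) + K(448) = (193654 - 2599598) + 8*I*sqrt(7) = -2405944 + 8*I*sqrt(7)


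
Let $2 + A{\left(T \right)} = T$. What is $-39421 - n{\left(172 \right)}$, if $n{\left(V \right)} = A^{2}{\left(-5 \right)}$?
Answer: $-39470$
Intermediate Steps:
$A{\left(T \right)} = -2 + T$
$n{\left(V \right)} = 49$ ($n{\left(V \right)} = \left(-2 - 5\right)^{2} = \left(-7\right)^{2} = 49$)
$-39421 - n{\left(172 \right)} = -39421 - 49 = -39470$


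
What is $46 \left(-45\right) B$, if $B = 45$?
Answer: $-93150$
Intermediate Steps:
$46 \left(-45\right) B = 46 \left(-45\right) 45 = \left(-2070\right) 45 = -93150$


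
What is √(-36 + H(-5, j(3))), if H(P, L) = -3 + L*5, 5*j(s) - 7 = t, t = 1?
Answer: I*√31 ≈ 5.5678*I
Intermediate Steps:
j(s) = 8/5 (j(s) = 7/5 + (⅕)*1 = 7/5 + ⅕ = 8/5)
H(P, L) = -3 + 5*L
√(-36 + H(-5, j(3))) = √(-36 + (-3 + 5*(8/5))) = √(-36 + (-3 + 8)) = √(-36 + 5) = √(-31) = I*√31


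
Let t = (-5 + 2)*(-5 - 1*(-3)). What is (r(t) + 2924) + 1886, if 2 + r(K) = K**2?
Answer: 4844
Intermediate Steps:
t = 6 (t = -3*(-5 + 3) = -3*(-2) = 6)
r(K) = -2 + K**2
(r(t) + 2924) + 1886 = ((-2 + 6**2) + 2924) + 1886 = ((-2 + 36) + 2924) + 1886 = (34 + 2924) + 1886 = 2958 + 1886 = 4844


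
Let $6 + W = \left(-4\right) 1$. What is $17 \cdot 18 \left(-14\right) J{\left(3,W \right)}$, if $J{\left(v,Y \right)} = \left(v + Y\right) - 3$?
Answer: $42840$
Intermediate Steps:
$W = -10$ ($W = -6 - 4 = -10$)
$J{\left(v,Y \right)} = -3 + Y + v$ ($J{\left(v,Y \right)} = \left(Y + v\right) - 3 = -3 + Y + v$)
$17 \cdot 18 \left(-14\right) J{\left(3,W \right)} = 17 \cdot 18 \left(-14\right) \left(-3 - 10 + 3\right) = 306 \left(-14\right) \left(-10\right) = \left(-4284\right) \left(-10\right) = 42840$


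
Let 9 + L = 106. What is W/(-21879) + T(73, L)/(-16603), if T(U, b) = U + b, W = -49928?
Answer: 825235154/363257037 ≈ 2.2718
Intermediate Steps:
L = 97 (L = -9 + 106 = 97)
W/(-21879) + T(73, L)/(-16603) = -49928/(-21879) + (73 + 97)/(-16603) = -49928*(-1/21879) + 170*(-1/16603) = 49928/21879 - 170/16603 = 825235154/363257037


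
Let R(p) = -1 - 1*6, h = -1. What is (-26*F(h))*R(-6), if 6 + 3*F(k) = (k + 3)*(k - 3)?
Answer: -2548/3 ≈ -849.33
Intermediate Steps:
F(k) = -2 + (-3 + k)*(3 + k)/3 (F(k) = -2 + ((k + 3)*(k - 3))/3 = -2 + ((3 + k)*(-3 + k))/3 = -2 + ((-3 + k)*(3 + k))/3 = -2 + (-3 + k)*(3 + k)/3)
R(p) = -7 (R(p) = -1 - 6 = -7)
(-26*F(h))*R(-6) = -26*(-5 + (⅓)*(-1)²)*(-7) = -26*(-5 + (⅓)*1)*(-7) = -26*(-5 + ⅓)*(-7) = -26*(-14/3)*(-7) = (364/3)*(-7) = -2548/3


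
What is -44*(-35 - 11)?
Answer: 2024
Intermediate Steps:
-44*(-35 - 11) = -44*(-46) = 2024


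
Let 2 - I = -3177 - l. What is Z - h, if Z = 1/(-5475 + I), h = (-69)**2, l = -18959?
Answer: -101195056/21255 ≈ -4761.0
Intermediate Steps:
h = 4761
I = -15780 (I = 2 - (-3177 - 1*(-18959)) = 2 - (-3177 + 18959) = 2 - 1*15782 = 2 - 15782 = -15780)
Z = -1/21255 (Z = 1/(-5475 - 15780) = 1/(-21255) = -1/21255 ≈ -4.7048e-5)
Z - h = -1/21255 - 1*4761 = -1/21255 - 4761 = -101195056/21255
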